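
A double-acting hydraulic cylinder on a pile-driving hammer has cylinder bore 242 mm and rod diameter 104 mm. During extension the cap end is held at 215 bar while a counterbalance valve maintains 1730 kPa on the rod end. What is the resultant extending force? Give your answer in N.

F ≈ 9.24e5 N

Cap-side area A_cap = π/4 × (242 mm)² = 46000 mm^2
Rod-side annular area A_ann = π/4 × (242² − 104²) = 37500 mm^2
Net thrust = P_cap·A_cap − P_rod·A_ann = 9.889e5 N − 64880 N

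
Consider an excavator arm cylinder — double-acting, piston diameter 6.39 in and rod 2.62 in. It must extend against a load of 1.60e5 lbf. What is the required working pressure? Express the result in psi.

Cap-side area A_cap = π/4 × (6.39 in)² = 32.07 in^2
P = F / A = 1.60e5 lbf / A

P ≈ 4990 psi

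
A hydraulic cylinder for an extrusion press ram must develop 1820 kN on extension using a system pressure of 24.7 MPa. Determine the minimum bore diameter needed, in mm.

Extension force acts on the full piston face: F = P × (π/4)D².
D = √(4F / (πP)) = √(4 × 1820 kN / (π × 24.7 MPa))

D ≈ 306 mm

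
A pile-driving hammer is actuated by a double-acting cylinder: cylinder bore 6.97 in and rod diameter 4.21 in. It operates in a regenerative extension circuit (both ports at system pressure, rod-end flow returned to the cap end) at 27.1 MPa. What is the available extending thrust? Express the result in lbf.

F ≈ 54700 lbf

With equal pressure on both faces, forces on the annular region cancel; the net push is pressure × rod cross-section.
Rod cross-section A_rod = π/4 × (4.21 in)² = 13.92 in^2
F = P × A_rod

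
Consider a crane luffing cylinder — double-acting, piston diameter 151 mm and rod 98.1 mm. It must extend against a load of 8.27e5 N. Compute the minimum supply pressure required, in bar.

P ≈ 462 bar

Cap-side area A_cap = π/4 × (151 mm)² = 17910 mm^2
P = F / A = 8.27e5 N / A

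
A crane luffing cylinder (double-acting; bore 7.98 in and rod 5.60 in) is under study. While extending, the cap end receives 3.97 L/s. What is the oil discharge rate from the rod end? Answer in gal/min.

Cap-side area A_cap = π/4 × (7.98 in)² = 50.01 in^2
Rod-side annular area A_ann = π/4 × (7.98² − 5.60²) = 25.38 in^2
Piston speed v = Q_in/A_cap; rod-end outflow Q_out = v × A_ann = Q_in × A_ann/A_cap.

Q_out ≈ 31.9 gal/min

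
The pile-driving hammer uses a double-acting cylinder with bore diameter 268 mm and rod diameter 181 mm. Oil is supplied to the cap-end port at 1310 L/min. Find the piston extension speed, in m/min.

Cap-side area A_cap = π/4 × (268 mm)² = 56410 mm^2
v = Q / A

v ≈ 23.2 m/min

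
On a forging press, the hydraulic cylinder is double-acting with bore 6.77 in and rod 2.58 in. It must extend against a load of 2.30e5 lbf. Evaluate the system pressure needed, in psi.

P ≈ 6390 psi

Cap-side area A_cap = π/4 × (6.77 in)² = 36.00 in^2
P = F / A = 2.30e5 lbf / A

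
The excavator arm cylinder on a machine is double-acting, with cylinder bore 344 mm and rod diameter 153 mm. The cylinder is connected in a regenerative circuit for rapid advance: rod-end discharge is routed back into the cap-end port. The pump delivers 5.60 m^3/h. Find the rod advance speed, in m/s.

v ≈ 0.0846 m/s

In regeneration the rod-end outflow joins the pump flow into the cap end, so the net volume the pump must supply per unit advance equals the rod cross-section area.
Rod cross-section A_rod = π/4 × (153 mm)² = 18390 mm^2
v = Q_pump / A_rod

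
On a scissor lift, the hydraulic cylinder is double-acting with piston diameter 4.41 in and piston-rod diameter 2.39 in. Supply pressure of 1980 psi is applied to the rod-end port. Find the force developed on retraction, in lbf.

Rod-side annular area A_ann = π/4 × (4.41² − 2.39²) = 10.79 in^2
On retraction the pressure acts on the annular area (bore minus rod).
F = P × A_ann

F ≈ 21400 lbf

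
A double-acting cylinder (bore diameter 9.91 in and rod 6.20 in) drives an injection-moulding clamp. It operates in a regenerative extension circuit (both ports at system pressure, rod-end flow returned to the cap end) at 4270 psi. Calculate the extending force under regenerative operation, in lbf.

F ≈ 1.29e5 lbf

With equal pressure on both faces, forces on the annular region cancel; the net push is pressure × rod cross-section.
Rod cross-section A_rod = π/4 × (6.20 in)² = 30.19 in^2
F = P × A_rod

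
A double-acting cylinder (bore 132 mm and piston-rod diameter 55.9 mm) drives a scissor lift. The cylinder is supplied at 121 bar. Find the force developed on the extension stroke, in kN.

F ≈ 166 kN

Cap-side area A_cap = π/4 × (132 mm)² = 13680 mm^2
F = P × A_cap = 121 bar × A_cap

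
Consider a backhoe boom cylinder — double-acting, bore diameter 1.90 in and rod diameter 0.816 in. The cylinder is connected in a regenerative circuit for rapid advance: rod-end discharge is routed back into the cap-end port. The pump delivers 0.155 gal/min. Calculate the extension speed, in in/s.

v ≈ 1.14 in/s

In regeneration the rod-end outflow joins the pump flow into the cap end, so the net volume the pump must supply per unit advance equals the rod cross-section area.
Rod cross-section A_rod = π/4 × (0.816 in)² = 0.5230 in^2
v = Q_pump / A_rod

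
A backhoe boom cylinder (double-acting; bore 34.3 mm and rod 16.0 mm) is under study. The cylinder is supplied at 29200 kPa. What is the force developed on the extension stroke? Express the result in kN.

Cap-side area A_cap = π/4 × (34.3 mm)² = 924.0 mm^2
F = P × A_cap = 29200 kPa × A_cap

F ≈ 27.0 kN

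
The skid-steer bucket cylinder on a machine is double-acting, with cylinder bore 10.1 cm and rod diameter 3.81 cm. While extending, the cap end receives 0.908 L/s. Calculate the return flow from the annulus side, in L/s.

Q_out ≈ 0.779 L/s

Cap-side area A_cap = π/4 × (10.1 cm)² = 80.12 cm^2
Rod-side annular area A_ann = π/4 × (10.1² − 3.81²) = 68.72 cm^2
Piston speed v = Q_in/A_cap; rod-end outflow Q_out = v × A_ann = Q_in × A_ann/A_cap.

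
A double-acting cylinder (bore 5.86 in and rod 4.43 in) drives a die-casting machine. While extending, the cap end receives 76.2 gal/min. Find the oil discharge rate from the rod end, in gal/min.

Q_out ≈ 32.7 gal/min

Cap-side area A_cap = π/4 × (5.86 in)² = 26.97 in^2
Rod-side annular area A_ann = π/4 × (5.86² − 4.43²) = 11.56 in^2
Piston speed v = Q_in/A_cap; rod-end outflow Q_out = v × A_ann = Q_in × A_ann/A_cap.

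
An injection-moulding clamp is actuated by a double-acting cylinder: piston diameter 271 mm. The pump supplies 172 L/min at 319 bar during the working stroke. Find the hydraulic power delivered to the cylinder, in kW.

Hydraulic power = P × Q

W ≈ 91.4 kW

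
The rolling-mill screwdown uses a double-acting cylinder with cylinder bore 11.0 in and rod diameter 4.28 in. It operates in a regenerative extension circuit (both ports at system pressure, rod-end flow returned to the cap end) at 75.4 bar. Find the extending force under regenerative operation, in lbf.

F ≈ 15700 lbf

With equal pressure on both faces, forces on the annular region cancel; the net push is pressure × rod cross-section.
Rod cross-section A_rod = π/4 × (4.28 in)² = 14.39 in^2
F = P × A_rod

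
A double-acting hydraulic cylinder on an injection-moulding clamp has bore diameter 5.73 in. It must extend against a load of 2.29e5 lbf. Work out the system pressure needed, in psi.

P ≈ 8880 psi

Cap-side area A_cap = π/4 × (5.73 in)² = 25.79 in^2
P = F / A = 2.29e5 lbf / A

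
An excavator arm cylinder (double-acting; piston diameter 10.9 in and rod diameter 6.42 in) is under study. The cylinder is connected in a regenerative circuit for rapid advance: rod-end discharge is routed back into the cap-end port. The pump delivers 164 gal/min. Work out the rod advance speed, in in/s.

In regeneration the rod-end outflow joins the pump flow into the cap end, so the net volume the pump must supply per unit advance equals the rod cross-section area.
Rod cross-section A_rod = π/4 × (6.42 in)² = 32.37 in^2
v = Q_pump / A_rod

v ≈ 19.5 in/s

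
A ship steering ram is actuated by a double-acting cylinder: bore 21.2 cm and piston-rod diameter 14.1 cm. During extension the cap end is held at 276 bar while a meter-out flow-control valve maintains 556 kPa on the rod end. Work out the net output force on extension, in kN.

F ≈ 963 kN

Cap-side area A_cap = π/4 × (21.2 cm)² = 353.0 cm^2
Rod-side annular area A_ann = π/4 × (21.2² − 14.1²) = 196.8 cm^2
Net thrust = P_cap·A_cap − P_rod·A_ann = 974.3 kN − 10.94 kN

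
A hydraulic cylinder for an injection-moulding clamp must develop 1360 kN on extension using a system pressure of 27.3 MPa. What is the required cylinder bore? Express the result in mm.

Extension force acts on the full piston face: F = P × (π/4)D².
D = √(4F / (πP)) = √(4 × 1360 kN / (π × 27.3 MPa))

D ≈ 252 mm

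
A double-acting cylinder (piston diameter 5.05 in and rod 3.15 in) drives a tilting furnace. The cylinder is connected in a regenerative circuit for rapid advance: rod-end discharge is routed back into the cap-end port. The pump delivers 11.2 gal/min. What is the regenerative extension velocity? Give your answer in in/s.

In regeneration the rod-end outflow joins the pump flow into the cap end, so the net volume the pump must supply per unit advance equals the rod cross-section area.
Rod cross-section A_rod = π/4 × (3.15 in)² = 7.793 in^2
v = Q_pump / A_rod

v ≈ 5.53 in/s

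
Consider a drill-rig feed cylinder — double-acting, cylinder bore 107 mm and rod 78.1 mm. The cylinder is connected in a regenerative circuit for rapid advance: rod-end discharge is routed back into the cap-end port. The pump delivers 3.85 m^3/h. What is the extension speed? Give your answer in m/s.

v ≈ 0.223 m/s

In regeneration the rod-end outflow joins the pump flow into the cap end, so the net volume the pump must supply per unit advance equals the rod cross-section area.
Rod cross-section A_rod = π/4 × (78.1 mm)² = 4791 mm^2
v = Q_pump / A_rod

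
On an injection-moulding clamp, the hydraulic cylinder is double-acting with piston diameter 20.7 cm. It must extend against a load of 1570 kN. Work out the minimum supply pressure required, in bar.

Cap-side area A_cap = π/4 × (20.7 cm)² = 336.5 cm^2
P = F / A = 1570 kN / A

P ≈ 467 bar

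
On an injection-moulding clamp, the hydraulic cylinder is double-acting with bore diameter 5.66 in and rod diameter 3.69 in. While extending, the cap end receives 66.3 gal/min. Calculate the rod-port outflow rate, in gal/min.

Cap-side area A_cap = π/4 × (5.66 in)² = 25.16 in^2
Rod-side annular area A_ann = π/4 × (5.66² − 3.69²) = 14.47 in^2
Piston speed v = Q_in/A_cap; rod-end outflow Q_out = v × A_ann = Q_in × A_ann/A_cap.

Q_out ≈ 38.1 gal/min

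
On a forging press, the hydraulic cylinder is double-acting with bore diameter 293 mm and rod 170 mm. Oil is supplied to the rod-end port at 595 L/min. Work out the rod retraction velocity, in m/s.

Rod-side annular area A_ann = π/4 × (293² − 170²) = 44730 mm^2
Flow into the rod-end port fills the annular volume.
v = Q / A

v ≈ 0.222 m/s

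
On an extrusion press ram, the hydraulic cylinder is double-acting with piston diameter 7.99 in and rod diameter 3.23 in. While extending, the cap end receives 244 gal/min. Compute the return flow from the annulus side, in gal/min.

Cap-side area A_cap = π/4 × (7.99 in)² = 50.14 in^2
Rod-side annular area A_ann = π/4 × (7.99² − 3.23²) = 41.95 in^2
Piston speed v = Q_in/A_cap; rod-end outflow Q_out = v × A_ann = Q_in × A_ann/A_cap.

Q_out ≈ 204 gal/min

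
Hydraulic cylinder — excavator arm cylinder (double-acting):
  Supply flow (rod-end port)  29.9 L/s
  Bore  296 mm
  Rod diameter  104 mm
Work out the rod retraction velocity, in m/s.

v ≈ 0.496 m/s

Rod-side annular area A_ann = π/4 × (296² − 104²) = 60320 mm^2
Flow into the rod-end port fills the annular volume.
v = Q / A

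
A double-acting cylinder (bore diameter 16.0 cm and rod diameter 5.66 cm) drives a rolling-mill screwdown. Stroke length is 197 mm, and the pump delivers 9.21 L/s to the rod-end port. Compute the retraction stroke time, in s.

Rod-side annular area A_ann = π/4 × (16.0² − 5.66²) = 175.9 cm^2
Swept volume V = A × L; t = V / Q = A·L / Q

t ≈ 0.376 s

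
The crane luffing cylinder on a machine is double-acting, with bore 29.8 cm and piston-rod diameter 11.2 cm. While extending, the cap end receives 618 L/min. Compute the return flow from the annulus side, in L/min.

Cap-side area A_cap = π/4 × (29.8 cm)² = 697.5 cm^2
Rod-side annular area A_ann = π/4 × (29.8² − 11.2²) = 598.9 cm^2
Piston speed v = Q_in/A_cap; rod-end outflow Q_out = v × A_ann = Q_in × A_ann/A_cap.

Q_out ≈ 531 L/min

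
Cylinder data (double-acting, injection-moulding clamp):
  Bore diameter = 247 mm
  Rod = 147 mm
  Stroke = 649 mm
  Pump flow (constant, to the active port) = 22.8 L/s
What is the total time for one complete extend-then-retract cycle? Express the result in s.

t ≈ 2.24 s

Cap-side area A_cap = π/4 × (247 mm)² = 47920 mm^2
Rod-side annular area A_ann = π/4 × (247² − 147²) = 30940 mm^2
t_ext = A_cap·L/Q = 1.364 s
t_ret = A_ann·L/Q = 0.8808 s
t_cycle = t_ext + t_ret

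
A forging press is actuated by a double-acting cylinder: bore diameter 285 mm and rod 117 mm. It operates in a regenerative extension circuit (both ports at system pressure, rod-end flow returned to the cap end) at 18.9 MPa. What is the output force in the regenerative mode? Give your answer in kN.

F ≈ 203 kN

With equal pressure on both faces, forces on the annular region cancel; the net push is pressure × rod cross-section.
Rod cross-section A_rod = π/4 × (117 mm)² = 10750 mm^2
F = P × A_rod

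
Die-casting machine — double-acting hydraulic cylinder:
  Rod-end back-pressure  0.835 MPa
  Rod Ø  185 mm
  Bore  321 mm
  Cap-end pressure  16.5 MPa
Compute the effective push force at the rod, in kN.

Cap-side area A_cap = π/4 × (321 mm)² = 80930 mm^2
Rod-side annular area A_ann = π/4 × (321² − 185²) = 54050 mm^2
Net thrust = P_cap·A_cap − P_rod·A_ann = 1335 kN − 45.13 kN

F ≈ 1290 kN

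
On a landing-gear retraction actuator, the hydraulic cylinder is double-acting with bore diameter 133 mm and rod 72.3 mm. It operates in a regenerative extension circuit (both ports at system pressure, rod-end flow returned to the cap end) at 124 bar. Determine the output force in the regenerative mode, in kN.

F ≈ 50.9 kN

With equal pressure on both faces, forces on the annular region cancel; the net push is pressure × rod cross-section.
Rod cross-section A_rod = π/4 × (72.3 mm)² = 4106 mm^2
F = P × A_rod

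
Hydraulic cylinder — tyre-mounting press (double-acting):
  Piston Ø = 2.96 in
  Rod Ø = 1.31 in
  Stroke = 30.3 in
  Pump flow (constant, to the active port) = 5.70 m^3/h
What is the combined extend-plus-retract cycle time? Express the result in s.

Cap-side area A_cap = π/4 × (2.96 in)² = 6.881 in^2
Rod-side annular area A_ann = π/4 × (2.96² − 1.31²) = 5.534 in^2
t_ext = A_cap·L/Q = 2.158 s
t_ret = A_ann·L/Q = 1.735 s
t_cycle = t_ext + t_ret

t ≈ 3.89 s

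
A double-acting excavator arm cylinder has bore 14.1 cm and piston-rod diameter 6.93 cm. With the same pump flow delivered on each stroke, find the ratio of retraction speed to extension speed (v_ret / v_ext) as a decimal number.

Cap-side area A_cap = π/4 × (14.1 cm)² = 156.1 cm^2
Rod-side annular area A_ann = π/4 × (14.1² − 6.93²) = 118.4 cm^2
For equal Q, v ∝ 1/A, so v_ret/v_ext = A_cap/A_ann.

v_ret/v_ext ≈ 1.32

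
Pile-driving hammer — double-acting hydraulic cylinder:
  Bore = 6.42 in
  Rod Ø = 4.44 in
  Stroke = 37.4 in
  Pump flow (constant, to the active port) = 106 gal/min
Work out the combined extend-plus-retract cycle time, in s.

t ≈ 4.51 s

Cap-side area A_cap = π/4 × (6.42 in)² = 32.37 in^2
Rod-side annular area A_ann = π/4 × (6.42² − 4.44²) = 16.89 in^2
t_ext = A_cap·L/Q = 2.967 s
t_ret = A_ann·L/Q = 1.548 s
t_cycle = t_ext + t_ret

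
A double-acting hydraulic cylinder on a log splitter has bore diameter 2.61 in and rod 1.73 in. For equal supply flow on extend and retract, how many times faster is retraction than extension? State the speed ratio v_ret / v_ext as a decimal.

v_ret/v_ext ≈ 1.78

Cap-side area A_cap = π/4 × (2.61 in)² = 5.350 in^2
Rod-side annular area A_ann = π/4 × (2.61² − 1.73²) = 3.000 in^2
For equal Q, v ∝ 1/A, so v_ret/v_ext = A_cap/A_ann.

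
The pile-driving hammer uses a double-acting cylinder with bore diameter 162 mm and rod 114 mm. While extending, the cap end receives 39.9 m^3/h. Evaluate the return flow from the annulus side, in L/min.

Cap-side area A_cap = π/4 × (162 mm)² = 20610 mm^2
Rod-side annular area A_ann = π/4 × (162² − 114²) = 10400 mm^2
Piston speed v = Q_in/A_cap; rod-end outflow Q_out = v × A_ann = Q_in × A_ann/A_cap.

Q_out ≈ 336 L/min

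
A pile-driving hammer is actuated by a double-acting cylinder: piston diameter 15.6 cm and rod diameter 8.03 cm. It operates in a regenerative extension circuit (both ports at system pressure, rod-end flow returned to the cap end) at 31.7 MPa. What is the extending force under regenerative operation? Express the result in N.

F ≈ 1.61e5 N

With equal pressure on both faces, forces on the annular region cancel; the net push is pressure × rod cross-section.
Rod cross-section A_rod = π/4 × (8.03 cm)² = 50.64 cm^2
F = P × A_rod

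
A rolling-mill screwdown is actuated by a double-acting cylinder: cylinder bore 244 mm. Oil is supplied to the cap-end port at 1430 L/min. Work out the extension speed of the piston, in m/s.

Cap-side area A_cap = π/4 × (244 mm)² = 46760 mm^2
v = Q / A

v ≈ 0.510 m/s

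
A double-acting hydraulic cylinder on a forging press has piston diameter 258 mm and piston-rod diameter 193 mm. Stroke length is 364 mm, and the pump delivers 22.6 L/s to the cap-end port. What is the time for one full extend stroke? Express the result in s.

t ≈ 0.842 s

Cap-side area A_cap = π/4 × (258 mm)² = 52280 mm^2
Swept volume V = A × L; t = V / Q = A·L / Q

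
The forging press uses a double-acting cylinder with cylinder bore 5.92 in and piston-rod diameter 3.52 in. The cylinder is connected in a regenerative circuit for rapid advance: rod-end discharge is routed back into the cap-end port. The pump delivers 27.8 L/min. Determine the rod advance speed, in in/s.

In regeneration the rod-end outflow joins the pump flow into the cap end, so the net volume the pump must supply per unit advance equals the rod cross-section area.
Rod cross-section A_rod = π/4 × (3.52 in)² = 9.731 in^2
v = Q_pump / A_rod

v ≈ 2.91 in/s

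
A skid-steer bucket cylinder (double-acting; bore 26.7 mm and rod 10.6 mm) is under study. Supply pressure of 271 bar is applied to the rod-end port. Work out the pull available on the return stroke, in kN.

Rod-side annular area A_ann = π/4 × (26.7² − 10.6²) = 471.7 mm^2
On retraction the pressure acts on the annular area (bore minus rod).
F = P × A_ann

F ≈ 12.8 kN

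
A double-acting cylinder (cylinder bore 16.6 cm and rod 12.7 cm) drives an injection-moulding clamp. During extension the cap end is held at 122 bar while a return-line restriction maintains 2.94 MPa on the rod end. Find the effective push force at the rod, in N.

Cap-side area A_cap = π/4 × (16.6 cm)² = 216.4 cm^2
Rod-side annular area A_ann = π/4 × (16.6² − 12.7²) = 89.75 cm^2
Net thrust = P_cap·A_cap − P_rod·A_ann = 2.640e5 N − 26390 N

F ≈ 2.38e5 N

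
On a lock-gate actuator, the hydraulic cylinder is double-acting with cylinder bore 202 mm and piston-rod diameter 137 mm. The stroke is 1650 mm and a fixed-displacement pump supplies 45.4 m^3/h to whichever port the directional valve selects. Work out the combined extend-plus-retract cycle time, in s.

t ≈ 6.46 s

Cap-side area A_cap = π/4 × (202 mm)² = 32050 mm^2
Rod-side annular area A_ann = π/4 × (202² − 137²) = 17310 mm^2
t_ext = A_cap·L/Q = 4.193 s
t_ret = A_ann·L/Q = 2.264 s
t_cycle = t_ext + t_ret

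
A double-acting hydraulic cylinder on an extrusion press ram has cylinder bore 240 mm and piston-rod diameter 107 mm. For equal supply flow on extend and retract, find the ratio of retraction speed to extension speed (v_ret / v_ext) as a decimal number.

v_ret/v_ext ≈ 1.25

Cap-side area A_cap = π/4 × (240 mm)² = 45240 mm^2
Rod-side annular area A_ann = π/4 × (240² − 107²) = 36250 mm^2
For equal Q, v ∝ 1/A, so v_ret/v_ext = A_cap/A_ann.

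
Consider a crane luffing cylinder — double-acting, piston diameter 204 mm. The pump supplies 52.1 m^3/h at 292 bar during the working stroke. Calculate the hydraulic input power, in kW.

W ≈ 423 kW

Hydraulic power = P × Q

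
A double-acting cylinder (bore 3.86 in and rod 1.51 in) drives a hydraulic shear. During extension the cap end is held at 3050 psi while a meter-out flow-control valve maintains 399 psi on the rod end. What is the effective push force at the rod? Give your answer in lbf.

F ≈ 31700 lbf

Cap-side area A_cap = π/4 × (3.86 in)² = 11.70 in^2
Rod-side annular area A_ann = π/4 × (3.86² − 1.51²) = 9.911 in^2
Net thrust = P_cap·A_cap − P_rod·A_ann = 35690 lbf − 3955 lbf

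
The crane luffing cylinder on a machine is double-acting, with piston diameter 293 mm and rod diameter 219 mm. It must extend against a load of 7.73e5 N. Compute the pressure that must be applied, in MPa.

Cap-side area A_cap = π/4 × (293 mm)² = 67430 mm^2
P = F / A = 7.73e5 N / A

P ≈ 11.5 MPa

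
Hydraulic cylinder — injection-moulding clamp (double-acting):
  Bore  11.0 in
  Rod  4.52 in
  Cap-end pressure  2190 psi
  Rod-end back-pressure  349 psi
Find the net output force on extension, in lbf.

F ≈ 1.81e5 lbf

Cap-side area A_cap = π/4 × (11.0 in)² = 95.03 in^2
Rod-side annular area A_ann = π/4 × (11.0² − 4.52²) = 78.99 in^2
Net thrust = P_cap·A_cap − P_rod·A_ann = 2.081e5 lbf − 27570 lbf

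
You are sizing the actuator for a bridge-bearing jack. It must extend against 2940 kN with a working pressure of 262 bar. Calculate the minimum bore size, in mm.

D ≈ 378 mm

Extension force acts on the full piston face: F = P × (π/4)D².
D = √(4F / (πP)) = √(4 × 2940 kN / (π × 262 bar))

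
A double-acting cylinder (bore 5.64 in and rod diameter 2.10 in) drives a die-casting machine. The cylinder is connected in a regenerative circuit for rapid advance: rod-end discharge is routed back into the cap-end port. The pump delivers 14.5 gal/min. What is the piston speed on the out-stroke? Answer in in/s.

In regeneration the rod-end outflow joins the pump flow into the cap end, so the net volume the pump must supply per unit advance equals the rod cross-section area.
Rod cross-section A_rod = π/4 × (2.10 in)² = 3.464 in^2
v = Q_pump / A_rod

v ≈ 16.1 in/s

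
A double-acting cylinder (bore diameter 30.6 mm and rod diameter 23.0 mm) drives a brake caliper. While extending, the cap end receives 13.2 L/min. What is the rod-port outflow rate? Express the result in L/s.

Cap-side area A_cap = π/4 × (30.6 mm)² = 735.4 mm^2
Rod-side annular area A_ann = π/4 × (30.6² − 23.0²) = 319.9 mm^2
Piston speed v = Q_in/A_cap; rod-end outflow Q_out = v × A_ann = Q_in × A_ann/A_cap.

Q_out ≈ 0.0957 L/s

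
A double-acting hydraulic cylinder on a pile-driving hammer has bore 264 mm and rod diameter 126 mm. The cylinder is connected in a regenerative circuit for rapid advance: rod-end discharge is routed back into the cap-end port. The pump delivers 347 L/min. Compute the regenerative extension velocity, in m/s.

v ≈ 0.464 m/s

In regeneration the rod-end outflow joins the pump flow into the cap end, so the net volume the pump must supply per unit advance equals the rod cross-section area.
Rod cross-section A_rod = π/4 × (126 mm)² = 12470 mm^2
v = Q_pump / A_rod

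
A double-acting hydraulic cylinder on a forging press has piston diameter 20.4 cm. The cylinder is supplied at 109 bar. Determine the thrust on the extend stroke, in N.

F ≈ 3.56e5 N

Cap-side area A_cap = π/4 × (20.4 cm)² = 326.9 cm^2
F = P × A_cap = 109 bar × A_cap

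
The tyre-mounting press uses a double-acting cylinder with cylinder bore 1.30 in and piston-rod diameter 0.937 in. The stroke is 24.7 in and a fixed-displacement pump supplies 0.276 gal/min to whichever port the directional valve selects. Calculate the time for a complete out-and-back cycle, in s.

t ≈ 45.7 s

Cap-side area A_cap = π/4 × (1.30 in)² = 1.327 in^2
Rod-side annular area A_ann = π/4 × (1.30² − 0.937²) = 0.6378 in^2
t_ext = A_cap·L/Q = 30.85 s
t_ret = A_ann·L/Q = 14.82 s
t_cycle = t_ext + t_ret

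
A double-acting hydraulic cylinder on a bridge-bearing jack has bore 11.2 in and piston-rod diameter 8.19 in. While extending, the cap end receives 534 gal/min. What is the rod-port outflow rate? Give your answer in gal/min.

Q_out ≈ 248 gal/min

Cap-side area A_cap = π/4 × (11.2 in)² = 98.52 in^2
Rod-side annular area A_ann = π/4 × (11.2² − 8.19²) = 45.84 in^2
Piston speed v = Q_in/A_cap; rod-end outflow Q_out = v × A_ann = Q_in × A_ann/A_cap.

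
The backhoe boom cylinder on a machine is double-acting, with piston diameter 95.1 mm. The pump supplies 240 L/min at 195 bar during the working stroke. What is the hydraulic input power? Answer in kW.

W ≈ 78.0 kW

Hydraulic power = P × Q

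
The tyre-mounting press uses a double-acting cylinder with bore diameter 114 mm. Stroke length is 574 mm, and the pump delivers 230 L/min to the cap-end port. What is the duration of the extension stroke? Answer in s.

Cap-side area A_cap = π/4 × (114 mm)² = 10210 mm^2
Swept volume V = A × L; t = V / Q = A·L / Q

t ≈ 1.53 s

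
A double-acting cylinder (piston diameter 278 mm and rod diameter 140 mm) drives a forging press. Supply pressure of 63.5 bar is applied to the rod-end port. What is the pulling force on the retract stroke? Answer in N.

Rod-side annular area A_ann = π/4 × (278² − 140²) = 45300 mm^2
On retraction the pressure acts on the annular area (bore minus rod).
F = P × A_ann

F ≈ 2.88e5 N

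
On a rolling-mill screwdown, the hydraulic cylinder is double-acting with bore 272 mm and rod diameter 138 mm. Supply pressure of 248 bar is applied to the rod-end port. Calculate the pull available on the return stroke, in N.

Rod-side annular area A_ann = π/4 × (272² − 138²) = 43150 mm^2
On retraction the pressure acts on the annular area (bore minus rod).
F = P × A_ann

F ≈ 1.07e6 N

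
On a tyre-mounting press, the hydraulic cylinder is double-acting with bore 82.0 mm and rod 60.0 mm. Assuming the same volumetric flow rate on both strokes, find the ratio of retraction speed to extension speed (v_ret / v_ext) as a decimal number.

Cap-side area A_cap = π/4 × (82.0 mm)² = 5281 mm^2
Rod-side annular area A_ann = π/4 × (82.0² − 60.0²) = 2454 mm^2
For equal Q, v ∝ 1/A, so v_ret/v_ext = A_cap/A_ann.

v_ret/v_ext ≈ 2.15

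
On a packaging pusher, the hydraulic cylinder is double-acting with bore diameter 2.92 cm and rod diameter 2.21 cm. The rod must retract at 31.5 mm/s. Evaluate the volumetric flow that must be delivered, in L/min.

Q ≈ 0.541 L/min

Rod-side annular area A_ann = π/4 × (2.92² − 2.21²) = 2.861 cm^2
Q = A × v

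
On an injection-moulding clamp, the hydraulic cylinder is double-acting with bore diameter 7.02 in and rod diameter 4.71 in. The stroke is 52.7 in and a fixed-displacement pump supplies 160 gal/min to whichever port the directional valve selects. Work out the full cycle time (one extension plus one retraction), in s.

Cap-side area A_cap = π/4 × (7.02 in)² = 38.70 in^2
Rod-side annular area A_ann = π/4 × (7.02² − 4.71²) = 21.28 in^2
t_ext = A_cap·L/Q = 3.311 s
t_ret = A_ann·L/Q = 1.821 s
t_cycle = t_ext + t_ret

t ≈ 5.13 s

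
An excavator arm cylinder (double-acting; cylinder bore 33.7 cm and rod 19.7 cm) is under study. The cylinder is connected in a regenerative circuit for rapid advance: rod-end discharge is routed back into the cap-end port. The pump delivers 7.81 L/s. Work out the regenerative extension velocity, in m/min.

v ≈ 15.4 m/min

In regeneration the rod-end outflow joins the pump flow into the cap end, so the net volume the pump must supply per unit advance equals the rod cross-section area.
Rod cross-section A_rod = π/4 × (19.7 cm)² = 304.8 cm^2
v = Q_pump / A_rod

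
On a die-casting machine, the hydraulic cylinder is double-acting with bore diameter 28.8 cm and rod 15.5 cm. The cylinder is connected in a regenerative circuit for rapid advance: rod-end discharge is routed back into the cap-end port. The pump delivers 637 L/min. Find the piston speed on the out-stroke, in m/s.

In regeneration the rod-end outflow joins the pump flow into the cap end, so the net volume the pump must supply per unit advance equals the rod cross-section area.
Rod cross-section A_rod = π/4 × (15.5 cm)² = 188.7 cm^2
v = Q_pump / A_rod

v ≈ 0.563 m/s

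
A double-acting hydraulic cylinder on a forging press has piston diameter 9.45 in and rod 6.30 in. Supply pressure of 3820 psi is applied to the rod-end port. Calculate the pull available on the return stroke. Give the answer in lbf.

Rod-side annular area A_ann = π/4 × (9.45² − 6.30²) = 38.97 in^2
On retraction the pressure acts on the annular area (bore minus rod).
F = P × A_ann

F ≈ 1.49e5 lbf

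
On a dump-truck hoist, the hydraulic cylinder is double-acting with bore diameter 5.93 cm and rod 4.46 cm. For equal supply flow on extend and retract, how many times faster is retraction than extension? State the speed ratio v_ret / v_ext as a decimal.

v_ret/v_ext ≈ 2.30

Cap-side area A_cap = π/4 × (5.93 cm)² = 27.62 cm^2
Rod-side annular area A_ann = π/4 × (5.93² − 4.46²) = 12.00 cm^2
For equal Q, v ∝ 1/A, so v_ret/v_ext = A_cap/A_ann.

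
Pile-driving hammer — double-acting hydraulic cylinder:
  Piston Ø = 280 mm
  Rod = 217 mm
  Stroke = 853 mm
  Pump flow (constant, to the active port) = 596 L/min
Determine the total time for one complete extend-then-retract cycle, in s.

t ≈ 7.40 s

Cap-side area A_cap = π/4 × (280 mm)² = 61580 mm^2
Rod-side annular area A_ann = π/4 × (280² − 217²) = 24590 mm^2
t_ext = A_cap·L/Q = 5.288 s
t_ret = A_ann·L/Q = 2.112 s
t_cycle = t_ext + t_ret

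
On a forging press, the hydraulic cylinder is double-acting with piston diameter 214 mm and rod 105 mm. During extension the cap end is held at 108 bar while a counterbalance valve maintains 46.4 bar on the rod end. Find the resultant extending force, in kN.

Cap-side area A_cap = π/4 × (214 mm)² = 35970 mm^2
Rod-side annular area A_ann = π/4 × (214² − 105²) = 27310 mm^2
Net thrust = P_cap·A_cap − P_rod·A_ann = 388.5 kN − 126.7 kN

F ≈ 262 kN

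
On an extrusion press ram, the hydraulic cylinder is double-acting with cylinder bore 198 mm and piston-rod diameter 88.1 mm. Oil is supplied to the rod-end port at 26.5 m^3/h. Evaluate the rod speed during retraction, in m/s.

v ≈ 0.298 m/s

Rod-side annular area A_ann = π/4 × (198² − 88.1²) = 24690 mm^2
Flow into the rod-end port fills the annular volume.
v = Q / A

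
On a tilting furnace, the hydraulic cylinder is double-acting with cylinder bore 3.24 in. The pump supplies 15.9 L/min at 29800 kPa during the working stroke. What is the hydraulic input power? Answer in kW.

Hydraulic power = P × Q

W ≈ 7.90 kW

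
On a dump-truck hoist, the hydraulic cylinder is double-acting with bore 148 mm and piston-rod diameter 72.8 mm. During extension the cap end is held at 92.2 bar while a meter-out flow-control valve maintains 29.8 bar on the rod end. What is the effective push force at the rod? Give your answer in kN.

Cap-side area A_cap = π/4 × (148 mm)² = 17200 mm^2
Rod-side annular area A_ann = π/4 × (148² − 72.8²) = 13040 mm^2
Net thrust = P_cap·A_cap − P_rod·A_ann = 158.6 kN − 38.86 kN

F ≈ 120 kN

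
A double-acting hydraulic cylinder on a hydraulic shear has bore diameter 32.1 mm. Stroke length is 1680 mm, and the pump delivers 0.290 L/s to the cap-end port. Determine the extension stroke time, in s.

t ≈ 4.69 s

Cap-side area A_cap = π/4 × (32.1 mm)² = 809.3 mm^2
Swept volume V = A × L; t = V / Q = A·L / Q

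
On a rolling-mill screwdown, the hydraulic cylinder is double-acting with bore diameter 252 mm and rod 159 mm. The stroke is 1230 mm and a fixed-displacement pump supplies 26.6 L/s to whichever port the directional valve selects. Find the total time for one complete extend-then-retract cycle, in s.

t ≈ 3.69 s

Cap-side area A_cap = π/4 × (252 mm)² = 49880 mm^2
Rod-side annular area A_ann = π/4 × (252² − 159²) = 30020 mm^2
t_ext = A_cap·L/Q = 2.306 s
t_ret = A_ann·L/Q = 1.388 s
t_cycle = t_ext + t_ret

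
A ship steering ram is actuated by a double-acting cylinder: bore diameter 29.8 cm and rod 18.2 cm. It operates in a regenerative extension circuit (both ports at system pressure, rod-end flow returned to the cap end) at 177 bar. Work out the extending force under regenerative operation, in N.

With equal pressure on both faces, forces on the annular region cancel; the net push is pressure × rod cross-section.
Rod cross-section A_rod = π/4 × (18.2 cm)² = 260.2 cm^2
F = P × A_rod

F ≈ 4.60e5 N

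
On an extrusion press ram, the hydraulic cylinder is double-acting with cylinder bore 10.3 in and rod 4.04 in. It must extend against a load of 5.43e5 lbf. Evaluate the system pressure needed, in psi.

P ≈ 6520 psi

Cap-side area A_cap = π/4 × (10.3 in)² = 83.32 in^2
P = F / A = 5.43e5 lbf / A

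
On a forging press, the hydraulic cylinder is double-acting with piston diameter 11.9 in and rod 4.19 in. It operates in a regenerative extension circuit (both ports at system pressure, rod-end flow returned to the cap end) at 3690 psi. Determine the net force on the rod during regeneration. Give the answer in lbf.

F ≈ 50900 lbf

With equal pressure on both faces, forces on the annular region cancel; the net push is pressure × rod cross-section.
Rod cross-section A_rod = π/4 × (4.19 in)² = 13.79 in^2
F = P × A_rod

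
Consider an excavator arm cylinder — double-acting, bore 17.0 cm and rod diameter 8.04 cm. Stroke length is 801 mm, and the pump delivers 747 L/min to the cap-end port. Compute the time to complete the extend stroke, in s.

Cap-side area A_cap = π/4 × (17.0 cm)² = 227.0 cm^2
Swept volume V = A × L; t = V / Q = A·L / Q

t ≈ 1.46 s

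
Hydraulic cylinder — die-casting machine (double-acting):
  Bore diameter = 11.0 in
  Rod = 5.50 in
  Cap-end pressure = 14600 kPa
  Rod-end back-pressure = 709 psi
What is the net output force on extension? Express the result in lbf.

F ≈ 1.51e5 lbf

Cap-side area A_cap = π/4 × (11.0 in)² = 95.03 in^2
Rod-side annular area A_ann = π/4 × (11.0² − 5.50²) = 71.27 in^2
Net thrust = P_cap·A_cap − P_rod·A_ann = 2.012e5 lbf − 50530 lbf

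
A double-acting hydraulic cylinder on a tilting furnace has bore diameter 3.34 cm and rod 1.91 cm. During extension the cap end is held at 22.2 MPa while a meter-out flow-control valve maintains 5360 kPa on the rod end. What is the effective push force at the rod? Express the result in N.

Cap-side area A_cap = π/4 × (3.34 cm)² = 8.762 cm^2
Rod-side annular area A_ann = π/4 × (3.34² − 1.91²) = 5.896 cm^2
Net thrust = P_cap·A_cap − P_rod·A_ann = 19450 N − 3160 N

F ≈ 16300 N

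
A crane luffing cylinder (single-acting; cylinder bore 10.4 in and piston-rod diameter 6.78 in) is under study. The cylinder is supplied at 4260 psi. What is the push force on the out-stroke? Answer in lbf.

Cap-side area A_cap = π/4 × (10.4 in)² = 84.95 in^2
F = P × A_cap = 4260 psi × A_cap

F ≈ 3.62e5 lbf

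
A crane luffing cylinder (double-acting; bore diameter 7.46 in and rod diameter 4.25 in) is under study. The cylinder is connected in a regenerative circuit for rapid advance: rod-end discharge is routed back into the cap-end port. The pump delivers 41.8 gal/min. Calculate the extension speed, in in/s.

v ≈ 11.3 in/s

In regeneration the rod-end outflow joins the pump flow into the cap end, so the net volume the pump must supply per unit advance equals the rod cross-section area.
Rod cross-section A_rod = π/4 × (4.25 in)² = 14.19 in^2
v = Q_pump / A_rod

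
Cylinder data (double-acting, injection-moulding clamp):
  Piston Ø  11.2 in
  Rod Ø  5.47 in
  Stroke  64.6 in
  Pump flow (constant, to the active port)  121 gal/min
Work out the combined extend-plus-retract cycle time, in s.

t ≈ 24.1 s

Cap-side area A_cap = π/4 × (11.2 in)² = 98.52 in^2
Rod-side annular area A_ann = π/4 × (11.2² − 5.47²) = 75.02 in^2
t_ext = A_cap·L/Q = 13.66 s
t_ret = A_ann·L/Q = 10.40 s
t_cycle = t_ext + t_ret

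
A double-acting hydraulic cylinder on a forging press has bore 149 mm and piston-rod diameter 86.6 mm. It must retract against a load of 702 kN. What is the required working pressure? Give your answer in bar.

P ≈ 608 bar

Rod-side annular area A_ann = π/4 × (149² − 86.6²) = 11550 mm^2
Retraction: pressure acts on the annular area.
P = F / A = 702 kN / A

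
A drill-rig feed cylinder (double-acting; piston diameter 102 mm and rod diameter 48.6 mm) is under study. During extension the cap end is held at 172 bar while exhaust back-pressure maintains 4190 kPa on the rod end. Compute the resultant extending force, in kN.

Cap-side area A_cap = π/4 × (102 mm)² = 8171 mm^2
Rod-side annular area A_ann = π/4 × (102² − 48.6²) = 6316 mm^2
Net thrust = P_cap·A_cap − P_rod·A_ann = 140.5 kN − 26.46 kN

F ≈ 114 kN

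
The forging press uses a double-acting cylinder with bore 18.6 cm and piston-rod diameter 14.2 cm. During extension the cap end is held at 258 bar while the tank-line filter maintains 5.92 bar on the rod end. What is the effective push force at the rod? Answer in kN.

F ≈ 694 kN

Cap-side area A_cap = π/4 × (18.6 cm)² = 271.7 cm^2
Rod-side annular area A_ann = π/4 × (18.6² − 14.2²) = 113.3 cm^2
Net thrust = P_cap·A_cap − P_rod·A_ann = 701.0 kN − 6.710 kN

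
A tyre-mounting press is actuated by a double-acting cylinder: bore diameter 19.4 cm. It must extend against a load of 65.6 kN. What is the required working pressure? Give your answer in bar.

Cap-side area A_cap = π/4 × (19.4 cm)² = 295.6 cm^2
P = F / A = 65.6 kN / A

P ≈ 22.2 bar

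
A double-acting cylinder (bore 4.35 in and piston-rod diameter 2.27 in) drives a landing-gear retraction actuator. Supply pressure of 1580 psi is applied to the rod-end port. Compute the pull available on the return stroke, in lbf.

Rod-side annular area A_ann = π/4 × (4.35² − 2.27²) = 10.81 in^2
On retraction the pressure acts on the annular area (bore minus rod).
F = P × A_ann

F ≈ 17100 lbf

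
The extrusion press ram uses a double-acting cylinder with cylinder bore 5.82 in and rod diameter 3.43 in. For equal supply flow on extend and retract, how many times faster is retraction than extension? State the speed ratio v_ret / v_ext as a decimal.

v_ret/v_ext ≈ 1.53

Cap-side area A_cap = π/4 × (5.82 in)² = 26.60 in^2
Rod-side annular area A_ann = π/4 × (5.82² − 3.43²) = 17.36 in^2
For equal Q, v ∝ 1/A, so v_ret/v_ext = A_cap/A_ann.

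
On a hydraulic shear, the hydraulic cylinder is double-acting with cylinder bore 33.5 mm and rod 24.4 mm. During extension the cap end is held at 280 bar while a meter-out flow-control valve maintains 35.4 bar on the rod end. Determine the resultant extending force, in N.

F ≈ 23200 N

Cap-side area A_cap = π/4 × (33.5 mm)² = 881.4 mm^2
Rod-side annular area A_ann = π/4 × (33.5² − 24.4²) = 413.8 mm^2
Net thrust = P_cap·A_cap − P_rod·A_ann = 24680 N − 1465 N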